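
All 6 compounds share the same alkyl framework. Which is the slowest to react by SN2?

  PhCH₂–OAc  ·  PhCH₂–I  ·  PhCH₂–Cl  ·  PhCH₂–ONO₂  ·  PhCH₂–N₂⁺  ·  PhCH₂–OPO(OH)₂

With the same alkyl group throughout, only the leaving group differentiates the rates.
Leaving-group ability tracks the stability of the departed species; conjugate-acid pKₐ is the usual yardstick (lower pKₐ → better LG).
PhCH₂–N₂⁺ loses N₂: no meaningful conjugate acid; N₂ departs as an exceptionally stable neutral molecule
PhCH₂–I loses I⁻: pKₐ(HI) ≈ -10
PhCH₂–Cl loses Cl⁻: pKₐ(HCl) ≈ -7
PhCH₂–ONO₂ loses NO₃⁻: pKₐ(HNO₃) ≈ -1.3
PhCH₂–OPO(OH)₂ loses H₂PO₄⁻: pKₐ(H₃PO₄) ≈ 2.1
PhCH₂–OAc loses AcO⁻: pKₐ(CH₃COOH) ≈ 4.8

PhCH₂–OAc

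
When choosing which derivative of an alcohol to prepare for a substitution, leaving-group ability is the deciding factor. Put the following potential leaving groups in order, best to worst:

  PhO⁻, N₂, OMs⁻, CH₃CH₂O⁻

N₂ > OMs⁻ > PhO⁻ > CH₃CH₂O⁻

Rank by basicity of the departing species: weakest base leaves most easily.
N₂: no meaningful conjugate acid; N₂ departs as an exceptionally stable neutral molecule
OMs⁻: pKₐ(CH₃SO₃H (MsOH)) ≈ -1.9
PhO⁻: pKₐ(C₆H₅OH (phenol)) ≈ 10
CH₃CH₂O⁻: pKₐ(CH₃CH₂OH) ≈ 16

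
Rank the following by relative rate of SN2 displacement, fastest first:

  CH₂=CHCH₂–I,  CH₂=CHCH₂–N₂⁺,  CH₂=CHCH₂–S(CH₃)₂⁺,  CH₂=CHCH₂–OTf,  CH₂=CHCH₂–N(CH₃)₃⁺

CH₂=CHCH₂–N₂⁺ > CH₂=CHCH₂–OTf > CH₂=CHCH₂–I > CH₂=CHCH₂–S(CH₃)₂⁺ > CH₂=CHCH₂–N(CH₃)₃⁺

The skeletons are identical, so relative rate is governed entirely by leaving-group ability.
Rank by basicity of the departing species: weakest base leaves most easily.
CH₂=CHCH₂–N₂⁺ loses N₂: no meaningful conjugate acid; N₂ departs as an exceptionally stable neutral molecule
CH₂=CHCH₂–OTf loses OTf⁻: pKₐ(CF₃SO₃H (triflic acid)) ≈ -14
CH₂=CHCH₂–I loses I⁻: pKₐ(HI) ≈ -10
CH₂=CHCH₂–S(CH₃)₂⁺ loses SR'₂: pKₐ(R'₂SH⁺) ≈ -7
CH₂=CHCH₂–N(CH₃)₃⁺ loses NR'₃: pKₐ(R'₃NH⁺) ≈ 10.7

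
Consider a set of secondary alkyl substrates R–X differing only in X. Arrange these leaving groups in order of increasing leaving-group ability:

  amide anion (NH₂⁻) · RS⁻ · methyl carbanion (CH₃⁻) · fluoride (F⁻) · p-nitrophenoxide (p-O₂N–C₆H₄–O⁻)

methyl carbanion (CH₃⁻) < amide anion (NH₂⁻) < RS⁻ < p-nitrophenoxide (p-O₂N–C₆H₄–O⁻) < fluoride (F⁻)

fluoride (F⁻): pKₐ(HF) ≈ 3.2
p-nitrophenoxide (p-O₂N–C₆H₄–O⁻): pKₐ(p-nitrophenol) ≈ 7.2
RS⁻: pKₐ(RSH (a thiol)) ≈ 10.5
amide anion (NH₂⁻): pKₐ(NH₃) ≈ 38
methyl carbanion (CH₃⁻): pKₐ(CH₄) ≈ 48 — unstabilised carbanion; the worst conceivable leaving group
Listed from poorest to best leaving group as asked.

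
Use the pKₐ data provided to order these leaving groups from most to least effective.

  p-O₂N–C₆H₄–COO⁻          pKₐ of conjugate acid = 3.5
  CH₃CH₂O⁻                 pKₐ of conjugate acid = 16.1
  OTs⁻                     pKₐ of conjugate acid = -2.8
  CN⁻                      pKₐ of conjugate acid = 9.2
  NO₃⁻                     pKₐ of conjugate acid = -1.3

Lower conjugate-acid pKₐ ⇒ weaker base ⇒ better leaving group.
Sorting by the given values: OTs⁻ (-2.8), NO₃⁻ (-1.3), p-O₂N–C₆H₄–COO⁻ (3.5), CN⁻ (9.2), CH₃CH₂O⁻ (16.1).

OTs⁻ > NO₃⁻ > p-O₂N–C₆H₄–COO⁻ > CN⁻ > CH₃CH₂O⁻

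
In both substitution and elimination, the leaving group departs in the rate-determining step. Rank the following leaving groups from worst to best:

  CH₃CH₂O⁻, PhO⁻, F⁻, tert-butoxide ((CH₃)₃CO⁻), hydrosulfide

Leaving-group ability tracks the stability of the departed species; conjugate-acid pKₐ is the usual yardstick (lower pKₐ → better LG).
F⁻: pKₐ(HF) ≈ 3.2 — small and strongly basic; the poor halide leaving group
hydrosulfide: pKₐ(H₂S) ≈ 7 — larger and more polarisable than the oxygen analogue
PhO⁻: pKₐ(C₆H₅OH (phenol)) ≈ 10 — resonance into the ring helps, but still a poor LG
CH₃CH₂O⁻: pKₐ(CH₃CH₂OH) ≈ 16
tert-butoxide ((CH₃)₃CO⁻): pKₐ(t-BuOH) ≈ 18
The question asks for worst first, so the sequence is read in increasing leaving-group ability.

tert-butoxide ((CH₃)₃CO⁻) < CH₃CH₂O⁻ < PhO⁻ < hydrosulfide < F⁻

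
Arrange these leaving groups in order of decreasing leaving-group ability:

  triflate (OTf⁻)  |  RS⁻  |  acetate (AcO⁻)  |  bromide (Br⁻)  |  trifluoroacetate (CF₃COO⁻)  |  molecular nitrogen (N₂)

molecular nitrogen (N₂): no meaningful conjugate acid; N₂ departs as an exceptionally stable neutral molecule
triflate (OTf⁻): pKₐ(CF₃SO₃H (triflic acid)) ≈ -14 — charge spread over three oxygens and a CF₃ group; the premier leaving group in synthesis
bromide (Br⁻): pKₐ(HBr) ≈ -9
trifluoroacetate (CF₃COO⁻): pKₐ(CF₃COOH) ≈ 0.2
acetate (AcO⁻): pKₐ(CH₃COOH) ≈ 4.8 — resonance-stabilised but still a weak base
RS⁻: pKₐ(RSH (a thiol)) ≈ 10.5 — moderately basic; rarely leaves without activation

molecular nitrogen (N₂) > triflate (OTf⁻) > bromide (Br⁻) > trifluoroacetate (CF₃COO⁻) > acetate (AcO⁻) > RS⁻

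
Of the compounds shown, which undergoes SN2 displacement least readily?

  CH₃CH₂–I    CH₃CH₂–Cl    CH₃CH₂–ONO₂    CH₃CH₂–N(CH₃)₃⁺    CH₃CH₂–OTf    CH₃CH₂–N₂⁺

CH₃CH₂–N(CH₃)₃⁺

Same R in every case — rank the leaving groups.
Leaving-group ability tracks the stability of the departed species; conjugate-acid pKₐ is the usual yardstick (lower pKₐ → better LG).
CH₃CH₂–N₂⁺ loses N₂: no meaningful conjugate acid; N₂ departs as an exceptionally stable neutral molecule
CH₃CH₂–OTf loses OTf⁻: pKₐ(CF₃SO₃H (triflic acid)) ≈ -14
CH₃CH₂–I loses I⁻: pKₐ(HI) ≈ -10
CH₃CH₂–Cl loses Cl⁻: pKₐ(HCl) ≈ -7
CH₃CH₂–ONO₂ loses NO₃⁻: pKₐ(HNO₃) ≈ -1.3
CH₃CH₂–N(CH₃)₃⁺ loses NR'₃: pKₐ(R'₃NH⁺) ≈ 10.7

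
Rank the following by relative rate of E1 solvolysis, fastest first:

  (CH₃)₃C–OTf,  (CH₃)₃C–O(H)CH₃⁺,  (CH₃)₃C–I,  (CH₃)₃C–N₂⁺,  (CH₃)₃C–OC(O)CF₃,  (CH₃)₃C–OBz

(CH₃)₃C–N₂⁺ > (CH₃)₃C–OTf > (CH₃)₃C–I > (CH₃)₃C–O(H)CH₃⁺ > (CH₃)₃C–OC(O)CF₃ > (CH₃)₃C–OBz

Identical carbon frameworks mean the comparison reduces to leaving-group quality.
A good leaving group is a weak base: the lower the pKₐ of its conjugate acid, the more readily it departs.
(CH₃)₃C–N₂⁺ loses N₂: no meaningful conjugate acid; N₂ departs as an exceptionally stable neutral molecule
(CH₃)₃C–OTf loses OTf⁻: pKₐ(CF₃SO₃H (triflic acid)) ≈ -14
(CH₃)₃C–I loses I⁻: pKₐ(HI) ≈ -10
(CH₃)₃C–O(H)CH₃⁺ loses R'OH: pKₐ(R'OH₂⁺) ≈ -2.4
(CH₃)₃C–OC(O)CF₃ loses CF₃COO⁻: pKₐ(CF₃COOH) ≈ 0.2
(CH₃)₃C–OBz loses PhCOO⁻: pKₐ(C₆H₅COOH) ≈ 4.2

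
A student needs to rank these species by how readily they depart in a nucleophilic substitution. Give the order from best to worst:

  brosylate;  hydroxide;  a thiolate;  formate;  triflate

Leaving-group ability tracks the stability of the departed species; conjugate-acid pKₐ is the usual yardstick (lower pKₐ → better LG).
triflate: pKₐ(CF₃SO₃H (triflic acid)) ≈ -14
brosylate: pKₐ(p-BrC₆H₄SO₃H) ≈ -2.8
formate: pKₐ(HCOOH) ≈ 3.8
a thiolate: pKₐ(RSH (a thiol)) ≈ 10.5
hydroxide: pKₐ(H₂O) ≈ 15.7

triflate > brosylate > formate > a thiolate > hydroxide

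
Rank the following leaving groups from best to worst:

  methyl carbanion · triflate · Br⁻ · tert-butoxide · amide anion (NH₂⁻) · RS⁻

triflate > Br⁻ > RS⁻ > tert-butoxide > amide anion (NH₂⁻) > methyl carbanion

A good leaving group is a weak base: the lower the pKₐ of its conjugate acid, the more readily it departs.
triflate: pKₐ(CF₃SO₃H (triflic acid)) ≈ -14 — charge spread over three oxygens and a CF₃ group; the premier leaving group in synthesis
Br⁻: pKₐ(HBr) ≈ -9
RS⁻: pKₐ(RSH (a thiol)) ≈ 10.5
tert-butoxide: pKₐ(t-BuOH) ≈ 18
amide anion (NH₂⁻): pKₐ(NH₃) ≈ 38 — extremely strong base; never a leaving group
methyl carbanion: pKₐ(CH₄) ≈ 48 — unstabilised carbanion; the worst conceivable leaving group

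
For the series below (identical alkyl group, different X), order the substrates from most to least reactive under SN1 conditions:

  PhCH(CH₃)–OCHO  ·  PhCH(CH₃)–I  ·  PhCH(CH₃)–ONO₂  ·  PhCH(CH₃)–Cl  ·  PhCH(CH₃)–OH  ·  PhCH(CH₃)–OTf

Identical carbon frameworks mean the comparison reduces to leaving-group quality.
The more stable X⁻ (or X) is on its own — i.e. the weaker a base it is — the better a leaving group it makes.
PhCH(CH₃)–OTf loses OTf⁻: pKₐ(CF₃SO₃H (triflic acid)) ≈ -14
PhCH(CH₃)–I loses I⁻: pKₐ(HI) ≈ -10
PhCH(CH₃)–Cl loses Cl⁻: pKₐ(HCl) ≈ -7
PhCH(CH₃)–ONO₂ loses NO₃⁻: pKₐ(HNO₃) ≈ -1.3
PhCH(CH₃)–OCHO loses HCOO⁻: pKₐ(HCOOH) ≈ 3.8
PhCH(CH₃)–OH loses OH⁻: pKₐ(H₂O) ≈ 15.7

PhCH(CH₃)–OTf > PhCH(CH₃)–I > PhCH(CH₃)–Cl > PhCH(CH₃)–ONO₂ > PhCH(CH₃)–OCHO > PhCH(CH₃)–OH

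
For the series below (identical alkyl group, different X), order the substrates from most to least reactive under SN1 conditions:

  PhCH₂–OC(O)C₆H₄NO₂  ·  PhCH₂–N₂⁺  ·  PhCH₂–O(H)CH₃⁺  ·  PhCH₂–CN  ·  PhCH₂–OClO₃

With the same alkyl group throughout, only the leaving group differentiates the rates.
Leaving-group ability tracks the stability of the departed species; conjugate-acid pKₐ is the usual yardstick (lower pKₐ → better LG).
PhCH₂–N₂⁺ loses N₂: no meaningful conjugate acid; N₂ departs as an exceptionally stable neutral molecule
PhCH₂–OClO₃ loses ClO₄⁻: pKₐ(HClO₄) ≈ -10
PhCH₂–O(H)CH₃⁺ loses R'OH: pKₐ(R'OH₂⁺) ≈ -2.4
PhCH₂–OC(O)C₆H₄NO₂ loses p-O₂N–C₆H₄–COO⁻: pKₐ(p-nitrobenzoic acid) ≈ 3.4
PhCH₂–CN loses CN⁻: pKₐ(HCN) ≈ 9.2

PhCH₂–N₂⁺ > PhCH₂–OClO₃ > PhCH₂–O(H)CH₃⁺ > PhCH₂–OC(O)C₆H₄NO₂ > PhCH₂–CN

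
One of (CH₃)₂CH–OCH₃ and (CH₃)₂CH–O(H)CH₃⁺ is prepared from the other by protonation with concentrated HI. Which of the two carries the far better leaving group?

From (CH₃)₂CH–OCH₃ the departing group would be CH₃O⁻ (pKₐ(CH₃OH) ≈ 15.5). Strong base; alkoxides do not leave unassisted.
From (CH₃)₂CH–O(H)CH₃⁺ the leaving group is R'OH (pKₐ(R'OH₂⁺) ≈ -2.4). Neutral; leaves from a protonated ether (an oxonium ion, R–O(H)R'⁺).
Protonation with concentrated HI works by allowing neutral methanol, rather than methoxide, to depart, making (CH₃)₂CH–O(H)CH₃⁺ enormously more reactive.

(CH₃)₂CH–O(H)CH₃⁺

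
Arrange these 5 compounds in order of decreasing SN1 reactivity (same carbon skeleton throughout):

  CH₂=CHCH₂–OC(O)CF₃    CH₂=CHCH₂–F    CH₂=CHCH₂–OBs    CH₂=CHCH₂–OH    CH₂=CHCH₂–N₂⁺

CH₂=CHCH₂–N₂⁺ > CH₂=CHCH₂–OBs > CH₂=CHCH₂–OC(O)CF₃ > CH₂=CHCH₂–F > CH₂=CHCH₂–OH

Same R in every case — rank the leaving groups.
The more stable X⁻ (or X) is on its own — i.e. the weaker a base it is — the better a leaving group it makes.
CH₂=CHCH₂–N₂⁺ loses N₂: no meaningful conjugate acid; N₂ departs as an exceptionally stable neutral molecule
CH₂=CHCH₂–OBs loses OBs⁻: pKₐ(p-BrC₆H₄SO₃H) ≈ -2.8
CH₂=CHCH₂–OC(O)CF₃ loses CF₃COO⁻: pKₐ(CF₃COOH) ≈ 0.2
CH₂=CHCH₂–F loses F⁻: pKₐ(HF) ≈ 3.2
CH₂=CHCH₂–OH loses OH⁻: pKₐ(H₂O) ≈ 15.7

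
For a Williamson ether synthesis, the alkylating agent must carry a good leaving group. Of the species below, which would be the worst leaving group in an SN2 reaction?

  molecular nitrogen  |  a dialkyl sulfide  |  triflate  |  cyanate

cyanate

Leaving-group ability tracks the stability of the departed species; conjugate-acid pKₐ is the usual yardstick (lower pKₐ → better LG).
molecular nitrogen: no meaningful conjugate acid; N₂ departs as an exceptionally stable neutral molecule
triflate: pKₐ(CF₃SO₃H (triflic acid)) ≈ -14
a dialkyl sulfide: pKₐ(R'₂SH⁺) ≈ -7
cyanate: pKₐ(HOCN) ≈ 3.5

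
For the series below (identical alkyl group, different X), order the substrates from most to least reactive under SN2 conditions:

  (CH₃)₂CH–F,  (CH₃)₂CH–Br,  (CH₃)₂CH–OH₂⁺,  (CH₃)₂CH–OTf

Same R in every case — rank the leaving groups.
The more stable X⁻ (or X) is on its own — i.e. the weaker a base it is — the better a leaving group it makes.
(CH₃)₂CH–OTf loses OTf⁻: pKₐ(CF₃SO₃H (triflic acid)) ≈ -14
(CH₃)₂CH–Br loses Br⁻: pKₐ(HBr) ≈ -9
(CH₃)₂CH–OH₂⁺ loses H₂O: pKₐ(H₃O⁺) ≈ -1.7
(CH₃)₂CH–F loses F⁻: pKₐ(HF) ≈ 3.2

(CH₃)₂CH–OTf > (CH₃)₂CH–Br > (CH₃)₂CH–OH₂⁺ > (CH₃)₂CH–F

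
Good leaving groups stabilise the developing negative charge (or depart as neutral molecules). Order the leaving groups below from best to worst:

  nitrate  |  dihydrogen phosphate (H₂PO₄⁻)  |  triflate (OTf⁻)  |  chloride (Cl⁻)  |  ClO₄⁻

triflate (OTf⁻): pKₐ(CF₃SO₃H (triflic acid)) ≈ -14
ClO₄⁻: pKₐ(HClO₄) ≈ -10
chloride (Cl⁻): pKₐ(HCl) ≈ -7
nitrate: pKₐ(HNO₃) ≈ -1.3
dihydrogen phosphate (H₂PO₄⁻): pKₐ(H₃PO₄) ≈ 2.1

triflate (OTf⁻) > ClO₄⁻ > chloride (Cl⁻) > nitrate > dihydrogen phosphate (H₂PO₄⁻)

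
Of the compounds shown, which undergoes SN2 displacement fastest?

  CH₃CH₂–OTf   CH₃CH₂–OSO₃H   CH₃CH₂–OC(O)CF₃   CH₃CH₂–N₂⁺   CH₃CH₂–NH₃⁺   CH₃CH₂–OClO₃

CH₃CH₂–N₂⁺

Identical carbon frameworks mean the comparison reduces to leaving-group quality.
Rank by basicity of the departing species: weakest base leaves most easily.
CH₃CH₂–N₂⁺ loses N₂: no meaningful conjugate acid; N₂ departs as an exceptionally stable neutral molecule
CH₃CH₂–OTf loses OTf⁻: pKₐ(CF₃SO₃H (triflic acid)) ≈ -14
CH₃CH₂–OClO₃ loses ClO₄⁻: pKₐ(HClO₄) ≈ -10
CH₃CH₂–OSO₃H loses HSO₄⁻: pKₐ(H₂SO₄) ≈ -3
CH₃CH₂–OC(O)CF₃ loses CF₃COO⁻: pKₐ(CF₃COOH) ≈ 0.2
CH₃CH₂–NH₃⁺ loses NH₃: pKₐ(NH₄⁺) ≈ 9.2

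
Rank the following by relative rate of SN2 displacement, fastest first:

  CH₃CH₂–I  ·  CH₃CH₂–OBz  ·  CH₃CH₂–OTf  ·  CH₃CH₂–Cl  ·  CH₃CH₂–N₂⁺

CH₃CH₂–N₂⁺ > CH₃CH₂–OTf > CH₃CH₂–I > CH₃CH₂–Cl > CH₃CH₂–OBz

The skeletons are identical, so relative rate is governed entirely by leaving-group ability.
Rank by basicity of the departing species: weakest base leaves most easily.
CH₃CH₂–N₂⁺ loses N₂: no meaningful conjugate acid; N₂ departs as an exceptionally stable neutral molecule
CH₃CH₂–OTf loses OTf⁻: pKₐ(CF₃SO₃H (triflic acid)) ≈ -14
CH₃CH₂–I loses I⁻: pKₐ(HI) ≈ -10
CH₃CH₂–Cl loses Cl⁻: pKₐ(HCl) ≈ -7
CH₃CH₂–OBz loses PhCOO⁻: pKₐ(C₆H₅COOH) ≈ 4.2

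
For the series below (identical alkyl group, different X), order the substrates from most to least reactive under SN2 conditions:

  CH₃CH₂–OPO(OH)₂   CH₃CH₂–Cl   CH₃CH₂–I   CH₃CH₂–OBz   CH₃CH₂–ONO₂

CH₃CH₂–I > CH₃CH₂–Cl > CH₃CH₂–ONO₂ > CH₃CH₂–OPO(OH)₂ > CH₃CH₂–OBz

Same R in every case — rank the leaving groups.
Leaving-group ability tracks the stability of the departed species; conjugate-acid pKₐ is the usual yardstick (lower pKₐ → better LG).
CH₃CH₂–I loses I⁻: pKₐ(HI) ≈ -10
CH₃CH₂–Cl loses Cl⁻: pKₐ(HCl) ≈ -7
CH₃CH₂–ONO₂ loses NO₃⁻: pKₐ(HNO₃) ≈ -1.3
CH₃CH₂–OPO(OH)₂ loses H₂PO₄⁻: pKₐ(H₃PO₄) ≈ 2.1
CH₃CH₂–OBz loses PhCOO⁻: pKₐ(C₆H₅COOH) ≈ 4.2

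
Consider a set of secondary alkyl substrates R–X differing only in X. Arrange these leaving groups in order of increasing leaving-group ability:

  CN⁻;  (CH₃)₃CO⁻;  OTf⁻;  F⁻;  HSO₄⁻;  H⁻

H⁻ < (CH₃)₃CO⁻ < CN⁻ < F⁻ < HSO₄⁻ < OTf⁻

The more stable X⁻ (or X) is on its own — i.e. the weaker a base it is — the better a leaving group it makes.
OTf⁻: pKₐ(CF₃SO₃H (triflic acid)) ≈ -14 — charge spread over three oxygens and a CF₃ group; the premier leaving group in synthesis
HSO₄⁻: pKₐ(H₂SO₄) ≈ -3
F⁻: pKₐ(HF) ≈ 3.2 — small and strongly basic; the poor halide leaving group
CN⁻: pKₐ(HCN) ≈ 9.2 — sp carbon stabilises the charge somewhat, but still a poor LG
(CH₃)₃CO⁻: pKₐ(t-BuOH) ≈ 18
H⁻: pKₐ(H₂) ≈ 36
Listed from poorest to best leaving group as asked.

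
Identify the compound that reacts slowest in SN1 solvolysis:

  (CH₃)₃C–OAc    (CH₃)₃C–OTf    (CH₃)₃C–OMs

(CH₃)₃C–OAc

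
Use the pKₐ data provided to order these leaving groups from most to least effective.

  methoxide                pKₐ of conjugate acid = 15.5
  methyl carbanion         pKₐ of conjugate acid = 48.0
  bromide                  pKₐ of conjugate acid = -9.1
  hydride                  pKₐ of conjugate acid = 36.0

Lower conjugate-acid pKₐ ⇒ weaker base ⇒ better leaving group.
Sorting by the given values: bromide (-9.1), methoxide (15.5), hydride (36.0), methyl carbanion (48.0).

bromide > methoxide > hydride > methyl carbanion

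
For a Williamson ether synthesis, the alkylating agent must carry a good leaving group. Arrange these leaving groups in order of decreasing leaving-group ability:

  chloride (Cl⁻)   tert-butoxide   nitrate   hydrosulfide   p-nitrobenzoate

chloride (Cl⁻) > nitrate > p-nitrobenzoate > hydrosulfide > tert-butoxide

chloride (Cl⁻): pKₐ(HCl) ≈ -7 — moderately weak base
nitrate: pKₐ(HNO₃) ≈ -1.3 — resonance-delocalised over three oxygens
p-nitrobenzoate: pKₐ(p-nitrobenzoic acid) ≈ 3.4 — electron-withdrawing nitro group stabilises the carboxylate
hydrosulfide: pKₐ(H₂S) ≈ 7 — larger and more polarisable than the oxygen analogue
tert-butoxide: pKₐ(t-BuOH) ≈ 18 — bulky, strongly basic alkoxide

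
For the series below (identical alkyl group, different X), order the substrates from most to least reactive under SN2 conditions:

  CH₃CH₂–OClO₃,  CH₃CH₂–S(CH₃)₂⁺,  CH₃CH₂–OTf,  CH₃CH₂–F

The skeletons are identical, so relative rate is governed entirely by leaving-group ability.
A good leaving group is a weak base: the lower the pKₐ of its conjugate acid, the more readily it departs.
CH₃CH₂–OTf loses OTf⁻: pKₐ(CF₃SO₃H (triflic acid)) ≈ -14
CH₃CH₂–OClO₃ loses ClO₄⁻: pKₐ(HClO₄) ≈ -10
CH₃CH₂–S(CH₃)₂⁺ loses SR'₂: pKₐ(R'₂SH⁺) ≈ -7
CH₃CH₂–F loses F⁻: pKₐ(HF) ≈ 3.2

CH₃CH₂–OTf > CH₃CH₂–OClO₃ > CH₃CH₂–S(CH₃)₂⁺ > CH₃CH₂–F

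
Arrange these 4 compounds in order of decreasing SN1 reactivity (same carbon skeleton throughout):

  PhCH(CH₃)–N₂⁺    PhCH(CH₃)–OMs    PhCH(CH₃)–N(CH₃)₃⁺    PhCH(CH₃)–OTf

PhCH(CH₃)–N₂⁺ > PhCH(CH₃)–OTf > PhCH(CH₃)–OMs > PhCH(CH₃)–N(CH₃)₃⁺

The skeletons are identical, so relative rate is governed entirely by leaving-group ability.
Rank by basicity of the departing species: weakest base leaves most easily.
PhCH(CH₃)–N₂⁺ loses N₂: no meaningful conjugate acid; N₂ departs as an exceptionally stable neutral molecule
PhCH(CH₃)–OTf loses OTf⁻: pKₐ(CF₃SO₃H (triflic acid)) ≈ -14
PhCH(CH₃)–OMs loses OMs⁻: pKₐ(CH₃SO₃H (MsOH)) ≈ -1.9
PhCH(CH₃)–N(CH₃)₃⁺ loses NR'₃: pKₐ(R'₃NH⁺) ≈ 10.7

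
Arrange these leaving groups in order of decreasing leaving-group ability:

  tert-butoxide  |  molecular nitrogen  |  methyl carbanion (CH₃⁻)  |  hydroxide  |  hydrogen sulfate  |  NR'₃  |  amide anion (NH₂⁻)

molecular nitrogen > hydrogen sulfate > NR'₃ > hydroxide > tert-butoxide > amide anion (NH₂⁻) > methyl carbanion (CH₃⁻)

molecular nitrogen: no meaningful conjugate acid; N₂ departs as an exceptionally stable neutral molecule
hydrogen sulfate: pKₐ(H₂SO₄) ≈ -3
NR'₃: pKₐ(R'₃NH⁺) ≈ 10.7
hydroxide: pKₐ(H₂O) ≈ 15.7 — strong base; essentially never leaves without prior activation
tert-butoxide: pKₐ(t-BuOH) ≈ 18
amide anion (NH₂⁻): pKₐ(NH₃) ≈ 38
methyl carbanion (CH₃⁻): pKₐ(CH₄) ≈ 48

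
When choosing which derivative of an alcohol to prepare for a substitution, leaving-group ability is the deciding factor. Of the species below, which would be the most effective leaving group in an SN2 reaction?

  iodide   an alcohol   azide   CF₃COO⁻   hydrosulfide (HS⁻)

iodide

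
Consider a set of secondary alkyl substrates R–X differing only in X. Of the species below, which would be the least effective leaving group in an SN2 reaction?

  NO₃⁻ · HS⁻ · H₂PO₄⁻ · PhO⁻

NO₃⁻: pKₐ(HNO₃) ≈ -1.3
H₂PO₄⁻: pKₐ(H₃PO₄) ≈ 2.1
HS⁻: pKₐ(H₂S) ≈ 7
PhO⁻: pKₐ(C₆H₅OH (phenol)) ≈ 10

PhO⁻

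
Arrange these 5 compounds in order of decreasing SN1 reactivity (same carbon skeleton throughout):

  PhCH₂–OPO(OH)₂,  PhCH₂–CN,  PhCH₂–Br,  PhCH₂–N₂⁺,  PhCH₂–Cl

The skeletons are identical, so relative rate is governed entirely by leaving-group ability.
Leaving-group ability tracks the stability of the departed species; conjugate-acid pKₐ is the usual yardstick (lower pKₐ → better LG).
PhCH₂–N₂⁺ loses N₂: no meaningful conjugate acid; N₂ departs as an exceptionally stable neutral molecule
PhCH₂–Br loses Br⁻: pKₐ(HBr) ≈ -9
PhCH₂–Cl loses Cl⁻: pKₐ(HCl) ≈ -7
PhCH₂–OPO(OH)₂ loses H₂PO₄⁻: pKₐ(H₃PO₄) ≈ 2.1
PhCH₂–CN loses CN⁻: pKₐ(HCN) ≈ 9.2

PhCH₂–N₂⁺ > PhCH₂–Br > PhCH₂–Cl > PhCH₂–OPO(OH)₂ > PhCH₂–CN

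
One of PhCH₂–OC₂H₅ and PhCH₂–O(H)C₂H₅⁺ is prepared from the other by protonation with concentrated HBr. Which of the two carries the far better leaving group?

From PhCH₂–OC₂H₅ the departing group would be CH₃CH₂O⁻ (pKₐ(CH₃CH₂OH) ≈ 16). Strong base; alkoxides do not leave unassisted.
From PhCH₂–O(H)C₂H₅⁺ the leaving group is R'OH (pKₐ(R'OH₂⁺) ≈ -2.4). Neutral; leaves from a protonated ether (an oxonium ion, R–O(H)R'⁺).
Protonation with concentrated HBr works by allowing neutral ethanol, rather than ethoxide, to depart, making PhCH₂–O(H)C₂H₅⁺ enormously more reactive.

PhCH₂–O(H)C₂H₅⁺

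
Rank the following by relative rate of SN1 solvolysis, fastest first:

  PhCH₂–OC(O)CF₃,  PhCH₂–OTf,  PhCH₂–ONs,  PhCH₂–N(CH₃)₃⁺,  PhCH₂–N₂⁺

PhCH₂–N₂⁺ > PhCH₂–OTf > PhCH₂–ONs > PhCH₂–OC(O)CF₃ > PhCH₂–N(CH₃)₃⁺

Same R in every case — rank the leaving groups.
The more stable X⁻ (or X) is on its own — i.e. the weaker a base it is — the better a leaving group it makes.
PhCH₂–N₂⁺ loses N₂: no meaningful conjugate acid; N₂ departs as an exceptionally stable neutral molecule
PhCH₂–OTf loses OTf⁻: pKₐ(CF₃SO₃H (triflic acid)) ≈ -14
PhCH₂–ONs loses ONs⁻: pKₐ(p-O₂NC₆H₄SO₃H) ≈ -3.5
PhCH₂–OC(O)CF₃ loses CF₃COO⁻: pKₐ(CF₃COOH) ≈ 0.2
PhCH₂–N(CH₃)₃⁺ loses NR'₃: pKₐ(R'₃NH⁺) ≈ 10.7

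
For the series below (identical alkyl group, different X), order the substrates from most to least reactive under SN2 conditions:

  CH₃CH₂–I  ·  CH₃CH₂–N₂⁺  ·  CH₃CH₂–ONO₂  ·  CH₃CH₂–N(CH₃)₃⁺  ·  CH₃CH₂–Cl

CH₃CH₂–N₂⁺ > CH₃CH₂–I > CH₃CH₂–Cl > CH₃CH₂–ONO₂ > CH₃CH₂–N(CH₃)₃⁺

Identical carbon frameworks mean the comparison reduces to leaving-group quality.
Leaving-group ability tracks the stability of the departed species; conjugate-acid pKₐ is the usual yardstick (lower pKₐ → better LG).
CH₃CH₂–N₂⁺ loses N₂: no meaningful conjugate acid; N₂ departs as an exceptionally stable neutral molecule
CH₃CH₂–I loses I⁻: pKₐ(HI) ≈ -10
CH₃CH₂–Cl loses Cl⁻: pKₐ(HCl) ≈ -7
CH₃CH₂–ONO₂ loses NO₃⁻: pKₐ(HNO₃) ≈ -1.3
CH₃CH₂–N(CH₃)₃⁺ loses NR'₃: pKₐ(R'₃NH⁺) ≈ 10.7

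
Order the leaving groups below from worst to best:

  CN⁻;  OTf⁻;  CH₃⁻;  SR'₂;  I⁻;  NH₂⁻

The more stable X⁻ (or X) is on its own — i.e. the weaker a base it is — the better a leaving group it makes.
OTf⁻: pKₐ(CF₃SO₃H (triflic acid)) ≈ -14
I⁻: pKₐ(HI) ≈ -10
SR'₂: pKₐ(R'₂SH⁺) ≈ -7
CN⁻: pKₐ(HCN) ≈ 9.2
NH₂⁻: pKₐ(NH₃) ≈ 38
CH₃⁻: pKₐ(CH₄) ≈ 48
Listed from poorest to best leaving group as asked.

CH₃⁻ < NH₂⁻ < CN⁻ < SR'₂ < I⁻ < OTf⁻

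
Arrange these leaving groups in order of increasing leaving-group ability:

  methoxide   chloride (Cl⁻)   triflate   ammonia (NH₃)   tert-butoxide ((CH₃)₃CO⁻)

tert-butoxide ((CH₃)₃CO⁻) < methoxide < ammonia (NH₃) < chloride (Cl⁻) < triflate

The more stable X⁻ (or X) is on its own — i.e. the weaker a base it is — the better a leaving group it makes.
triflate: pKₐ(CF₃SO₃H (triflic acid)) ≈ -14
chloride (Cl⁻): pKₐ(HCl) ≈ -7
ammonia (NH₃): pKₐ(NH₄⁺) ≈ 9.2
methoxide: pKₐ(CH₃OH) ≈ 15.5
tert-butoxide ((CH₃)₃CO⁻): pKₐ(t-BuOH) ≈ 18
Listed from poorest to best leaving group as asked.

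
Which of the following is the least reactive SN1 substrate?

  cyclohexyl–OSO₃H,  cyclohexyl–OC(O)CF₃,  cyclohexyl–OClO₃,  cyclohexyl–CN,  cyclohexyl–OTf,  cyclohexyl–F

Same R in every case — rank the leaving groups.
Leaving-group ability tracks the stability of the departed species; conjugate-acid pKₐ is the usual yardstick (lower pKₐ → better LG).
cyclohexyl–OTf loses OTf⁻: pKₐ(CF₃SO₃H (triflic acid)) ≈ -14
cyclohexyl–OClO₃ loses ClO₄⁻: pKₐ(HClO₄) ≈ -10
cyclohexyl–OSO₃H loses HSO₄⁻: pKₐ(H₂SO₄) ≈ -3
cyclohexyl–OC(O)CF₃ loses CF₃COO⁻: pKₐ(CF₃COOH) ≈ 0.2
cyclohexyl–F loses F⁻: pKₐ(HF) ≈ 3.2
cyclohexyl–CN loses CN⁻: pKₐ(HCN) ≈ 9.2

cyclohexyl–CN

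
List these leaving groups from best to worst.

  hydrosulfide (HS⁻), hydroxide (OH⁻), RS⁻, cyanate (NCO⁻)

cyanate (NCO⁻) > hydrosulfide (HS⁻) > RS⁻ > hydroxide (OH⁻)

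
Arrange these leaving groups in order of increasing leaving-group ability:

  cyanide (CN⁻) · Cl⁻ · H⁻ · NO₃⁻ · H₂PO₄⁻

H⁻ < cyanide (CN⁻) < H₂PO₄⁻ < NO₃⁻ < Cl⁻

A good leaving group is a weak base: the lower the pKₐ of its conjugate acid, the more readily it departs.
Cl⁻: pKₐ(HCl) ≈ -7
NO₃⁻: pKₐ(HNO₃) ≈ -1.3 — resonance-delocalised over three oxygens
H₂PO₄⁻: pKₐ(H₃PO₄) ≈ 2.1 — moderate base; biological leaving group after further activation
cyanide (CN⁻): pKₐ(HCN) ≈ 9.2
H⁻: pKₐ(H₂) ≈ 36
The question asks for worst first, so the sequence is read in increasing leaving-group ability.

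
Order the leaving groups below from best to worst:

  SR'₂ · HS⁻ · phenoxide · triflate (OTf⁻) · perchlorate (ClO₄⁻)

triflate (OTf⁻) > perchlorate (ClO₄⁻) > SR'₂ > HS⁻ > phenoxide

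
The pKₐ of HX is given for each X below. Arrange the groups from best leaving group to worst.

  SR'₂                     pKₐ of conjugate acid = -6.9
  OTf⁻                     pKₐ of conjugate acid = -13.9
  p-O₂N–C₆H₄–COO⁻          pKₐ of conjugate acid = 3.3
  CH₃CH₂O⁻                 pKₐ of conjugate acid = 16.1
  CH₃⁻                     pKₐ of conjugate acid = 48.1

OTf⁻ > SR'₂ > p-O₂N–C₆H₄–COO⁻ > CH₃CH₂O⁻ > CH₃⁻

Lower conjugate-acid pKₐ ⇒ weaker base ⇒ better leaving group.
Sorting by the given values: OTf⁻ (-13.9), SR'₂ (-6.9), p-O₂N–C₆H₄–COO⁻ (3.3), CH₃CH₂O⁻ (16.1), CH₃⁻ (48.1).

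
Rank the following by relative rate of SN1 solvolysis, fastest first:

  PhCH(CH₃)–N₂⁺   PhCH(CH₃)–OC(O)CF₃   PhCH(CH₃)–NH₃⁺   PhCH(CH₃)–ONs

PhCH(CH₃)–N₂⁺ > PhCH(CH₃)–ONs > PhCH(CH₃)–OC(O)CF₃ > PhCH(CH₃)–NH₃⁺

Same R in every case — rank the leaving groups.
The more stable X⁻ (or X) is on its own — i.e. the weaker a base it is — the better a leaving group it makes.
PhCH(CH₃)–N₂⁺ loses N₂: no meaningful conjugate acid; N₂ departs as an exceptionally stable neutral molecule
PhCH(CH₃)–ONs loses ONs⁻: pKₐ(p-O₂NC₆H₄SO₃H) ≈ -3.5
PhCH(CH₃)–OC(O)CF₃ loses CF₃COO⁻: pKₐ(CF₃COOH) ≈ 0.2
PhCH(CH₃)–NH₃⁺ loses NH₃: pKₐ(NH₄⁺) ≈ 9.2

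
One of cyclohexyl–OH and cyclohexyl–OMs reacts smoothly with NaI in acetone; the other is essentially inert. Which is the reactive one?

cyclohexyl–OMs

From cyclohexyl–OH the departing group would be OH⁻ (pKₐ(H₂O) ≈ 15.7). Strong base; essentially never leaves without prior activation.
From cyclohexyl–OMs the leaving group is OMs⁻ (pKₐ(CH₃SO₃H (MsOH)) ≈ -1.9). Resonance-delocalised alkanesulfonate.
(In practice cyclohexyl–OMs is made from cyclohexyl–OH by treatment with MsCl / Et₃N, converting the hydroxyl into a mesylate.)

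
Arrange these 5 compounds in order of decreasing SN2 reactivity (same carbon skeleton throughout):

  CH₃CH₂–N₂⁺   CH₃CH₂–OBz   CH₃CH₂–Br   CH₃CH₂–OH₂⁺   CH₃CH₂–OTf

The skeletons are identical, so relative rate is governed entirely by leaving-group ability.
Leaving-group ability tracks the stability of the departed species; conjugate-acid pKₐ is the usual yardstick (lower pKₐ → better LG).
CH₃CH₂–N₂⁺ loses N₂: no meaningful conjugate acid; N₂ departs as an exceptionally stable neutral molecule
CH₃CH₂–OTf loses OTf⁻: pKₐ(CF₃SO₃H (triflic acid)) ≈ -14
CH₃CH₂–Br loses Br⁻: pKₐ(HBr) ≈ -9
CH₃CH₂–OH₂⁺ loses H₂O: pKₐ(H₃O⁺) ≈ -1.7
CH₃CH₂–OBz loses PhCOO⁻: pKₐ(C₆H₅COOH) ≈ 4.2

CH₃CH₂–N₂⁺ > CH₃CH₂–OTf > CH₃CH₂–Br > CH₃CH₂–OH₂⁺ > CH₃CH₂–OBz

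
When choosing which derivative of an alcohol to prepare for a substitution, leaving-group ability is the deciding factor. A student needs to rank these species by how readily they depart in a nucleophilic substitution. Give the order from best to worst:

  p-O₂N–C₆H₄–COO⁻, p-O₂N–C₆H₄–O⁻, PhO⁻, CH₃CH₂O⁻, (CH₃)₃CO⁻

A good leaving group is a weak base: the lower the pKₐ of its conjugate acid, the more readily it departs.
p-O₂N–C₆H₄–COO⁻: pKₐ(p-nitrobenzoic acid) ≈ 3.4
p-O₂N–C₆H₄–O⁻: pKₐ(p-nitrophenol) ≈ 7.2
PhO⁻: pKₐ(C₆H₅OH (phenol)) ≈ 10
CH₃CH₂O⁻: pKₐ(CH₃CH₂OH) ≈ 16
(CH₃)₃CO⁻: pKₐ(t-BuOH) ≈ 18

p-O₂N–C₆H₄–COO⁻ > p-O₂N–C₆H₄–O⁻ > PhO⁻ > CH₃CH₂O⁻ > (CH₃)₃CO⁻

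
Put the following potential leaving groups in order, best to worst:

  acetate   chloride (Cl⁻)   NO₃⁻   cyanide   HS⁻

chloride (Cl⁻) > NO₃⁻ > acetate > HS⁻ > cyanide

Leaving-group ability tracks the stability of the departed species; conjugate-acid pKₐ is the usual yardstick (lower pKₐ → better LG).
chloride (Cl⁻): pKₐ(HCl) ≈ -7 — moderately weak base
NO₃⁻: pKₐ(HNO₃) ≈ -1.3 — resonance-delocalised over three oxygens
acetate: pKₐ(CH₃COOH) ≈ 4.8 — resonance-stabilised but still a weak base
HS⁻: pKₐ(H₂S) ≈ 7 — larger and more polarisable than the oxygen analogue
cyanide: pKₐ(HCN) ≈ 9.2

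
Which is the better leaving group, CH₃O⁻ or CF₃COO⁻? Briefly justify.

CF₃COO⁻

CF₃COO⁻ is the better leaving group.
pKₐ(CF₃COOH) ≈ 0.2 versus pKₐ(CH₃OH) ≈ 15.5: CF₃COO⁻ is the much weaker base.
Strongly electron-withdrawing CF₃ stabilises the carboxylate.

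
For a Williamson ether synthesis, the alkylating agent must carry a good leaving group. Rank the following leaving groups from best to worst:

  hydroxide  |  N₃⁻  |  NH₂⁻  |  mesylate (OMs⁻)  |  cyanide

mesylate (OMs⁻) > N₃⁻ > cyanide > hydroxide > NH₂⁻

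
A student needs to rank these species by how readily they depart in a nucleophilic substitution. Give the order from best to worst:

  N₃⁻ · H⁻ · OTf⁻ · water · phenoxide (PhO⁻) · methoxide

OTf⁻ > water > N₃⁻ > phenoxide (PhO⁻) > methoxide > H⁻

OTf⁻: pKₐ(CF₃SO₃H (triflic acid)) ≈ -14
water: pKₐ(H₃O⁺) ≈ -1.7
N₃⁻: pKₐ(HN₃) ≈ 4.7 — linear, resonance-stabilised
phenoxide (PhO⁻): pKₐ(C₆H₅OH (phenol)) ≈ 10
methoxide: pKₐ(CH₃OH) ≈ 15.5 — strong base; alkoxides do not leave unassisted
H⁻: pKₐ(H₂) ≈ 36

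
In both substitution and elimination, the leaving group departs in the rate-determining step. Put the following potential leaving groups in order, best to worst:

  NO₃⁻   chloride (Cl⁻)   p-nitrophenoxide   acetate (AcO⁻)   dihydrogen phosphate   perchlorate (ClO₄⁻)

perchlorate (ClO₄⁻): pKₐ(HClO₄) ≈ -10 — extremely weak base; rarely used for safety reasons
chloride (Cl⁻): pKₐ(HCl) ≈ -7
NO₃⁻: pKₐ(HNO₃) ≈ -1.3 — resonance-delocalised over three oxygens
dihydrogen phosphate: pKₐ(H₃PO₄) ≈ 2.1 — moderate base; biological leaving group after further activation
acetate (AcO⁻): pKₐ(CH₃COOH) ≈ 4.8 — resonance-stabilised but still a weak base
p-nitrophenoxide: pKₐ(p-nitrophenol) ≈ 7.2 — nitro group delocalises the charge; the classic chromogenic LG

perchlorate (ClO₄⁻) > chloride (Cl⁻) > NO₃⁻ > dihydrogen phosphate > acetate (AcO⁻) > p-nitrophenoxide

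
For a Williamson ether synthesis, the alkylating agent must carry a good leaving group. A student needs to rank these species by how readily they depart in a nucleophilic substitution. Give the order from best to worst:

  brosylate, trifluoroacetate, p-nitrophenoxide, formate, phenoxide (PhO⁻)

The more stable X⁻ (or X) is on its own — i.e. the weaker a base it is — the better a leaving group it makes.
brosylate: pKₐ(p-BrC₆H₄SO₃H) ≈ -2.8
trifluoroacetate: pKₐ(CF₃COOH) ≈ 0.2 — strongly electron-withdrawing CF₃ stabilises the carboxylate
formate: pKₐ(HCOOH) ≈ 3.8 — resonance-stabilised carboxylate
p-nitrophenoxide: pKₐ(p-nitrophenol) ≈ 7.2
phenoxide (PhO⁻): pKₐ(C₆H₅OH (phenol)) ≈ 10 — resonance into the ring helps, but still a poor LG

brosylate > trifluoroacetate > formate > p-nitrophenoxide > phenoxide (PhO⁻)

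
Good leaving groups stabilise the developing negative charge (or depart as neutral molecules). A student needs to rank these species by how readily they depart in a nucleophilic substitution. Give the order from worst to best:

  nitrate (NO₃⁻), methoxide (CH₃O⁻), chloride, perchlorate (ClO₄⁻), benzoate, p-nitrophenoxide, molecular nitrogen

A good leaving group is a weak base: the lower the pKₐ of its conjugate acid, the more readily it departs.
molecular nitrogen: no meaningful conjugate acid; N₂ departs as an exceptionally stable neutral molecule
perchlorate (ClO₄⁻): pKₐ(HClO₄) ≈ -10 — extremely weak base; rarely used for safety reasons
chloride: pKₐ(HCl) ≈ -7 — moderately weak base
nitrate (NO₃⁻): pKₐ(HNO₃) ≈ -1.3 — resonance-delocalised over three oxygens
benzoate: pKₐ(C₆H₅COOH) ≈ 4.2 — aryl carboxylate
p-nitrophenoxide: pKₐ(p-nitrophenol) ≈ 7.2
methoxide (CH₃O⁻): pKₐ(CH₃OH) ≈ 15.5 — strong base; alkoxides do not leave unassisted
The question asks for worst first, so the sequence is read in increasing leaving-group ability.

methoxide (CH₃O⁻) < p-nitrophenoxide < benzoate < nitrate (NO₃⁻) < chloride < perchlorate (ClO₄⁻) < molecular nitrogen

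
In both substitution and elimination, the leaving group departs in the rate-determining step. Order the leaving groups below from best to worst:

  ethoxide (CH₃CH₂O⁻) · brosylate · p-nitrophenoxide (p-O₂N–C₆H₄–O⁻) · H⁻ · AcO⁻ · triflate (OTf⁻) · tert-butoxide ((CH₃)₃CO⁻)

A good leaving group is a weak base: the lower the pKₐ of its conjugate acid, the more readily it departs.
triflate (OTf⁻): pKₐ(CF₃SO₃H (triflic acid)) ≈ -14
brosylate: pKₐ(p-BrC₆H₄SO₃H) ≈ -2.8
AcO⁻: pKₐ(CH₃COOH) ≈ 4.8
p-nitrophenoxide (p-O₂N–C₆H₄–O⁻): pKₐ(p-nitrophenol) ≈ 7.2
ethoxide (CH₃CH₂O⁻): pKₐ(CH₃CH₂OH) ≈ 16
tert-butoxide ((CH₃)₃CO⁻): pKₐ(t-BuOH) ≈ 18
H⁻: pKₐ(H₂) ≈ 36

triflate (OTf⁻) > brosylate > AcO⁻ > p-nitrophenoxide (p-O₂N–C₆H₄–O⁻) > ethoxide (CH₃CH₂O⁻) > tert-butoxide ((CH₃)₃CO⁻) > H⁻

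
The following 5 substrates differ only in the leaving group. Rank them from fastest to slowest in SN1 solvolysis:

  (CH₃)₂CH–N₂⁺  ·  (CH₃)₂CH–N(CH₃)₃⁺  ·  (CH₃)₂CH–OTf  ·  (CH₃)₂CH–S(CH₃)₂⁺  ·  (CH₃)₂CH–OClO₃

(CH₃)₂CH–N₂⁺ > (CH₃)₂CH–OTf > (CH₃)₂CH–OClO₃ > (CH₃)₂CH–S(CH₃)₂⁺ > (CH₃)₂CH–N(CH₃)₃⁺

With the same alkyl group throughout, only the leaving group differentiates the rates.
A good leaving group is a weak base: the lower the pKₐ of its conjugate acid, the more readily it departs.
(CH₃)₂CH–N₂⁺ loses N₂: no meaningful conjugate acid; N₂ departs as an exceptionally stable neutral molecule
(CH₃)₂CH–OTf loses OTf⁻: pKₐ(CF₃SO₃H (triflic acid)) ≈ -14
(CH₃)₂CH–OClO₃ loses ClO₄⁻: pKₐ(HClO₄) ≈ -10
(CH₃)₂CH–S(CH₃)₂⁺ loses SR'₂: pKₐ(R'₂SH⁺) ≈ -7
(CH₃)₂CH–N(CH₃)₃⁺ loses NR'₃: pKₐ(R'₃NH⁺) ≈ 10.7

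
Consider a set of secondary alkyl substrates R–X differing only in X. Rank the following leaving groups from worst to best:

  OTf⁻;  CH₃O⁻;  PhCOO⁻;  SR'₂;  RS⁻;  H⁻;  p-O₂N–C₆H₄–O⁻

H⁻ < CH₃O⁻ < RS⁻ < p-O₂N–C₆H₄–O⁻ < PhCOO⁻ < SR'₂ < OTf⁻

OTf⁻: pKₐ(CF₃SO₃H (triflic acid)) ≈ -14
SR'₂: pKₐ(R'₂SH⁺) ≈ -7
PhCOO⁻: pKₐ(C₆H₅COOH) ≈ 4.2
p-O₂N–C₆H₄–O⁻: pKₐ(p-nitrophenol) ≈ 7.2
RS⁻: pKₐ(RSH (a thiol)) ≈ 10.5
CH₃O⁻: pKₐ(CH₃OH) ≈ 15.5
H⁻: pKₐ(H₂) ≈ 36
Reversing gives the worst-to-best order requested.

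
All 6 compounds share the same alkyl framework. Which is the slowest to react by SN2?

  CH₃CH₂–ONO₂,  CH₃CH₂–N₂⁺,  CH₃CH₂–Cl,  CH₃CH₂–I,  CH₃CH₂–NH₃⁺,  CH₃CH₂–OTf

With the same alkyl group throughout, only the leaving group differentiates the rates.
A good leaving group is a weak base: the lower the pKₐ of its conjugate acid, the more readily it departs.
CH₃CH₂–N₂⁺ loses N₂: no meaningful conjugate acid; N₂ departs as an exceptionally stable neutral molecule
CH₃CH₂–OTf loses OTf⁻: pKₐ(CF₃SO₃H (triflic acid)) ≈ -14
CH₃CH₂–I loses I⁻: pKₐ(HI) ≈ -10
CH₃CH₂–Cl loses Cl⁻: pKₐ(HCl) ≈ -7
CH₃CH₂–ONO₂ loses NO₃⁻: pKₐ(HNO₃) ≈ -1.3
CH₃CH₂–NH₃⁺ loses NH₃: pKₐ(NH₄⁺) ≈ 9.2

CH₃CH₂–NH₃⁺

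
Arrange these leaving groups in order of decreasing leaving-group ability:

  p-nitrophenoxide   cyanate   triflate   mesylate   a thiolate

The more stable X⁻ (or X) is on its own — i.e. the weaker a base it is — the better a leaving group it makes.
triflate: pKₐ(CF₃SO₃H (triflic acid)) ≈ -14
mesylate: pKₐ(CH₃SO₃H (MsOH)) ≈ -1.9 — resonance-delocalised alkanesulfonate
cyanate: pKₐ(HOCN) ≈ 3.5 — resonance between N and O
p-nitrophenoxide: pKₐ(p-nitrophenol) ≈ 7.2 — nitro group delocalises the charge; the classic chromogenic LG
a thiolate: pKₐ(RSH (a thiol)) ≈ 10.5

triflate > mesylate > cyanate > p-nitrophenoxide > a thiolate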